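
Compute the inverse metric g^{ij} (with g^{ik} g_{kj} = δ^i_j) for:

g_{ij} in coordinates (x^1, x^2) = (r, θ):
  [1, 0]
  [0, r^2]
The metric is diagonal, so g^{ij} is diagonal with entries 1/g_{ii}: diag(1, 1/(r^2)).
g^{ij}:
  [1, 0]
  [0, 1/r^2]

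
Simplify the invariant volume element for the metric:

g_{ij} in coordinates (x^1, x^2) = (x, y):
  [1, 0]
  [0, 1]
det(g) = 1
√|det(g)| = 1
Volume element: dV = 1 dx dy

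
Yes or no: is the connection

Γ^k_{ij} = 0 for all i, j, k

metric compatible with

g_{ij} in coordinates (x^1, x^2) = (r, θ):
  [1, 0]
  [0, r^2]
Using ∇_k g_{ij} = ∂_k g_{ij} - Γ^m_{ki} g_{mj} - Γ^m_{kj} g_{im}:
∇_r g_{θθ} = (2*r) - (0) - (0) = 2*r ≠ 0
So the connection is not metric compatible (it is not the Levi-Civita connection).
No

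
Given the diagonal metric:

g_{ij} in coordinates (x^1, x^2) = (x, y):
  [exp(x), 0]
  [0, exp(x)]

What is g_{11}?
With x^1 = x, x^2 = y, g_{11} = g_{xx} is the row-1, column-1 entry of the matrix.
g_{11} = exp(x)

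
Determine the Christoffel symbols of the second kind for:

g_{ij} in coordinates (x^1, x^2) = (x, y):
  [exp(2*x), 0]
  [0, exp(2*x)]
Using Γ^k_{ij} = (1/2) g^{km} (∂_i g_{mj} + ∂_j g_{mi} - ∂_m g_{ij}); the metric is diagonal, so only the m = k term contributes.
Non-zero symbols (using the symmetry Γ^k_{ij} = Γ^k_{ji}):
Γ^x_{x x} = (1/2) g^{xx} (∂_x g_{xx} + ∂_x g_{xx} - ∂_x g_{xx}) = (1/2)(exp(-2*x))((2*exp(2*x)) + (2*exp(2*x)) - (2*exp(2*x))) = 1
Γ^x_{y y} = (1/2) g^{xx} (∂_y g_{xy} + ∂_y g_{xy} - ∂_x g_{yy}) = (1/2)(exp(-2*x))((0) + (0) - (2*exp(2*x))) = -1
Γ^y_{x y} = (1/2) g^{yy} (∂_x g_{yy} + ∂_y g_{yx} - ∂_y g_{xy}) = (1/2)(exp(-2*x))((2*exp(2*x)) + (0) - (0)) = 1
All other Christoffel symbols are zero.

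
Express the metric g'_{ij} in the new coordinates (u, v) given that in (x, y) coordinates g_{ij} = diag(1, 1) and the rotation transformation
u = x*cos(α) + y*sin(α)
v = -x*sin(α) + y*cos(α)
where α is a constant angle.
Invert the transformation: x = u*cos(α) - v*sin(α), y = u*sin(α) + v*cos(α)
g'_{ij} = (∂x^k/∂x'^i)(∂x^l/∂x'^j) g_{kl}; with g_{kl} = δ_{kl} this is Σ_k (∂x^k/∂x'^i)(∂x^k/∂x'^j).
Jacobian: ∂x/∂u = cos(α), ∂x/∂v = -sin(α), ∂y/∂u = sin(α), ∂y/∂v = cos(α)
g'_{uu} = (cos(α))(cos(α)) + (sin(α))(sin(α)) = 1
g'_{uv} = (cos(α))(-sin(α)) + (sin(α))(cos(α)) = 0
g'_{vv} = (-sin(α))(-sin(α)) + (cos(α))(cos(α)) = 1
g'_{ij} = diag(1, 1)
The Euclidean metric is invariant under rotations.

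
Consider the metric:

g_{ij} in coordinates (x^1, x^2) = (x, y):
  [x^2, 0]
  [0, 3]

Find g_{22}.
With x^1 = x, x^2 = y, g_{22} = g_{yy} is the row-2, column-2 entry of the matrix.
g_{22} = 3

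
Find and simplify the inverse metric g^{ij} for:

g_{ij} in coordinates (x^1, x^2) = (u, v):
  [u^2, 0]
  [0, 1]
The metric is diagonal, so g^{ij} is diagonal with entries 1/g_{ii}: diag(1/(u^2), 1).
g^{ij}:
  [1/u^2, 0]
  [0, 1]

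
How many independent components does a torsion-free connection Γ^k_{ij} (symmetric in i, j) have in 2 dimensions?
Γ^k_{ij} has n choices for the upper index and n(n+1)/2 independent symmetric lower index pairs.
Total = 2 × 2×3/2 = 2 × 3 = 6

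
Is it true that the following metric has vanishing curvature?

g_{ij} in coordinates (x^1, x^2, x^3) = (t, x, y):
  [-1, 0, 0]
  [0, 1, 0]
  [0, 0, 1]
All metric components are constant, so every Christoffel symbol vanishes and R^i_{jkl} = 0.
Yes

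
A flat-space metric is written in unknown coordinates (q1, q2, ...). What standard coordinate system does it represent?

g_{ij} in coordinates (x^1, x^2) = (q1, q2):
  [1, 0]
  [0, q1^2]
The line element ds^2 = dq1^2 + q1^2 dq2^2 is dr^2 + r^2 dθ^2 with q1 = r, q2 = θ.
polar coordinates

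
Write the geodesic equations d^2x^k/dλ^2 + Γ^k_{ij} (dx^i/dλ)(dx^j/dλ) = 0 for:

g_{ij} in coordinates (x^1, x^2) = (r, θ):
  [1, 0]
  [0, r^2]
Geodesic equation: d^2x^k/dλ^2 + Γ^k_{ij} (dx^i/dλ)(dx^j/dλ) = 0.
Non-zero Christoffel symbols:
Γ^r_{θ θ} = -r
Γ^θ_{r θ} = 1/r
Substituting (the symmetric pair Γ^k_{ij}, Γ^k_{ji} combines into a factor 2):
d^2r/dλ^2 - r (dθ/dλ)^2 = 0
d^2θ/dλ^2 + (2/r) (dr/dλ)(dθ/dλ) = 0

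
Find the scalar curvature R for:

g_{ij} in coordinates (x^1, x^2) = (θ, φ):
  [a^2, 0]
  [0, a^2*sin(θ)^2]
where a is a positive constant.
Non-zero Christoffel symbols (Γ^k_{ij} = Γ^k_{ji}):
Γ^θ_{φ φ} = -sin(2*θ)/2
Γ^φ_{θ φ} = 1/tan(θ)
Ricci tensor (R_{ij} = R^k_{ikj}): R_{θθ} = 1, R_{θφ} = 0, R_{φφ} = sin(θ)^2
Inverse metric: g^{θθ} = 1/a^2, g^{φφ} = 1/(a^2*sin(θ)^2)
R = g^{ij} R_{ij} = (1/a^2)(1) + (1/(a^2*sin(θ)^2))(sin(θ)^2) = 2/a^2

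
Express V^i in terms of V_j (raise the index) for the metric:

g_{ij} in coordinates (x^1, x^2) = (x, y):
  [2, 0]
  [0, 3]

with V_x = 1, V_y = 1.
Inverse metric (diagonal): g^{xx} = 1/2, g^{yy} = 1/3
V^i = g^{ij} V_j:
V^x = (1/2)(1) + (0)(1) = 1/2
V^y = (0)(1) + (1/3)(1) = 1/3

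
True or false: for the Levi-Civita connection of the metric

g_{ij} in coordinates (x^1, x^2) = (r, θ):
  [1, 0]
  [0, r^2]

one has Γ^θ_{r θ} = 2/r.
Γ^θ_{r θ} = (1/2) g^{θθ} (∂_r g_{θθ} + ∂_θ g_{θr} - ∂_θ g_{rθ}) = (1/2)(1/r^2)((2*r) + (0) - (0)) = 1/r
This differs from the proposed value 2/r.
False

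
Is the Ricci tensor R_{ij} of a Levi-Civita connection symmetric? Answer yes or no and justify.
R_{ij} = R^k_{ikj}; the pair symmetry R_{kilj} = R_{ljki} gives R_{ij} = R_{ji}.
Yes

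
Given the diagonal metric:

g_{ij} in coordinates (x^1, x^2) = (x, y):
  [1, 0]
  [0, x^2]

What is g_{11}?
With x^1 = x, x^2 = y, g_{11} = g_{xx} is the row-1, column-1 entry of the matrix.
g_{11} = 1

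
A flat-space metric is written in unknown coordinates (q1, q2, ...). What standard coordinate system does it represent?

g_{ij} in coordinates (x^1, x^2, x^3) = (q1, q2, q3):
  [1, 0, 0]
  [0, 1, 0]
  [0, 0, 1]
All components are constant and the metric is the identity, i.e. orthonormal rectilinear coordinates.
Cartesian (3D) coordinates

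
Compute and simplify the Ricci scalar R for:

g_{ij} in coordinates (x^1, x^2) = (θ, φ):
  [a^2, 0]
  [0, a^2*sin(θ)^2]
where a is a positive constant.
Non-zero Christoffel symbols (Γ^k_{ij} = Γ^k_{ji}):
Γ^θ_{φ φ} = -sin(2*θ)/2
Γ^φ_{θ φ} = 1/tan(θ)
Ricci tensor (R_{ij} = R^k_{ikj}): R_{θθ} = 1, R_{θφ} = 0, R_{φφ} = sin(θ)^2
Inverse metric: g^{θθ} = 1/a^2, g^{φφ} = 1/(a^2*sin(θ)^2)
R = g^{ij} R_{ij} = (1/a^2)(1) + (1/(a^2*sin(θ)^2))(sin(θ)^2) = 2/a^2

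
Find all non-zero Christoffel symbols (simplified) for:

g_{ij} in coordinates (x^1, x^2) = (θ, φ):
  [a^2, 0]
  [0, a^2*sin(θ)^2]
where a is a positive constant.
Using Γ^k_{ij} = (1/2) g^{km} (∂_i g_{mj} + ∂_j g_{mi} - ∂_m g_{ij}); the metric is diagonal, so only the m = k term contributes.
Non-zero symbols (using the symmetry Γ^k_{ij} = Γ^k_{ji}):
Γ^θ_{φ φ} = (1/2) g^{θθ} (∂_φ g_{θφ} + ∂_φ g_{θφ} - ∂_θ g_{φφ}) = (1/2)(1/a^2)((0) + (0) - (a^2*sin(2*θ))) = -sin(2*θ)/2
Γ^φ_{θ φ} = (1/2) g^{φφ} (∂_θ g_{φφ} + ∂_φ g_{φθ} - ∂_φ g_{θφ}) = (1/2)(1/(a^2*sin(θ)^2))((a^2*sin(2*θ)) + (0) - (0)) = 1/tan(θ)
All other Christoffel symbols are zero.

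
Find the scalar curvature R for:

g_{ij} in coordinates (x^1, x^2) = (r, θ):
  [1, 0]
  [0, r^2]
Non-zero Christoffel symbols (Γ^k_{ij} = Γ^k_{ji}):
Γ^r_{θ θ} = -r
Γ^θ_{r θ} = 1/r
Ricci tensor (R_{ij} = R^k_{ikj}): R_{rr} = 0, R_{rθ} = 0, R_{θθ} = 0
Inverse metric: g^{rr} = 1, g^{θθ} = 1/r^2
R = g^{ij} R_{ij} = (1)(0) + (1/r^2)(0) = 0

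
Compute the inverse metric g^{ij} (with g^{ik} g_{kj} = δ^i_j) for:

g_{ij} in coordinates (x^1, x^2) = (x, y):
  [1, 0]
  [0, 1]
The metric is diagonal, so g^{ij} is diagonal with entries 1/g_{ii}: diag(1, 1).
g^{ij}:
  [1, 0]
  [0, 1]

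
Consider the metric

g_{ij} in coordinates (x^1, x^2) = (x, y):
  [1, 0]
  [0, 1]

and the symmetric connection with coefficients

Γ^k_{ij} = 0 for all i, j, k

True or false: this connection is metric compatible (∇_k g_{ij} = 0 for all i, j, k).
Using ∇_k g_{ij} = ∂_k g_{ij} - Γ^m_{ki} g_{mj} - Γ^m_{kj} g_{im}:
e.g. ∇_y g_{yy} = (0) - (0) - (0) = 0
Every component ∇_k g_{ij} vanishes: the connection is metric compatible.
True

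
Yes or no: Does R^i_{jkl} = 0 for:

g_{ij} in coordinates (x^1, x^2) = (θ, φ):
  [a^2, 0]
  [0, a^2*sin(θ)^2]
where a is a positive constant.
Non-zero Christoffel symbols:
Γ^θ_{φ φ} = -sin(2*θ)/2
Γ^φ_{θ φ} = 1/tan(θ)
Ricci tensor: R_{θθ} = 1, R_{θφ} = 0, R_{φφ} = sin(θ)^2
The Ricci tensor is non-zero, so the Riemann tensor is non-zero: not flat.
No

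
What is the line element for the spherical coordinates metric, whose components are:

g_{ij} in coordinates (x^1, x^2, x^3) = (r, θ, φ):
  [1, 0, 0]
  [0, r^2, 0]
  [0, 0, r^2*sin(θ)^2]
ds^2 = g_{ij} dx^i dx^j; only the non-zero components contribute.
ds^2 = dr^2 + r^2 dθ^2 + r^2*sin(θ)^2 dφ^2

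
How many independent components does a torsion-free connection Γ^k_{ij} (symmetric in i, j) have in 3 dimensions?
Γ^k_{ij} has n choices for the upper index and n(n+1)/2 independent symmetric lower index pairs.
Total = 3 × 3×4/2 = 3 × 6 = 18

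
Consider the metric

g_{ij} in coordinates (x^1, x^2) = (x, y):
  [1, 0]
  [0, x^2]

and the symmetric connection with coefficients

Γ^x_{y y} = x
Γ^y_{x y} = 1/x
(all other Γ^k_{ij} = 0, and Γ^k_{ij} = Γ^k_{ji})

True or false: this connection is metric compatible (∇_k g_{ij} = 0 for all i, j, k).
Using ∇_k g_{ij} = ∂_k g_{ij} - Γ^m_{ki} g_{mj} - Γ^m_{kj} g_{im}:
∇_y g_{xy} = (0) - (x) - (x) = -2*x ≠ 0
So the connection is not metric compatible (it is not the Levi-Civita connection).
False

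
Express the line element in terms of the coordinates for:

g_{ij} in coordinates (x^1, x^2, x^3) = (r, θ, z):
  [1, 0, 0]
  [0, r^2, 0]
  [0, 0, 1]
ds^2 = g_{ij} dx^i dx^j; only the non-zero components contribute.
ds^2 = dr^2 + r^2 dθ^2 + dz^2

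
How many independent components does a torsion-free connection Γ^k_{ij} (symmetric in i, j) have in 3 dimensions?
Γ^k_{ij} has n choices for the upper index and n(n+1)/2 independent symmetric lower index pairs.
Total = 3 × 3×4/2 = 3 × 6 = 18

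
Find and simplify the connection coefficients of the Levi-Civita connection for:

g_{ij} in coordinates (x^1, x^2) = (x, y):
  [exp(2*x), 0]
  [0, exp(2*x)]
Using Γ^k_{ij} = (1/2) g^{km} (∂_i g_{mj} + ∂_j g_{mi} - ∂_m g_{ij}); the metric is diagonal, so only the m = k term contributes.
Non-zero symbols (using the symmetry Γ^k_{ij} = Γ^k_{ji}):
Γ^x_{x x} = (1/2) g^{xx} (∂_x g_{xx} + ∂_x g_{xx} - ∂_x g_{xx}) = (1/2)(exp(-2*x))((2*exp(2*x)) + (2*exp(2*x)) - (2*exp(2*x))) = 1
Γ^x_{y y} = (1/2) g^{xx} (∂_y g_{xy} + ∂_y g_{xy} - ∂_x g_{yy}) = (1/2)(exp(-2*x))((0) + (0) - (2*exp(2*x))) = -1
Γ^y_{x y} = (1/2) g^{yy} (∂_x g_{yy} + ∂_y g_{yx} - ∂_y g_{xy}) = (1/2)(exp(-2*x))((2*exp(2*x)) + (0) - (0)) = 1
All other Christoffel symbols are zero.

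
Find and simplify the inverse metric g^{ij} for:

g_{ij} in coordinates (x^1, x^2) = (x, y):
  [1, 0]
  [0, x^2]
The metric is diagonal, so g^{ij} is diagonal with entries 1/g_{ii}: diag(1, 1/(x^2)).
g^{ij}:
  [1, 0]
  [0, 1/x^2]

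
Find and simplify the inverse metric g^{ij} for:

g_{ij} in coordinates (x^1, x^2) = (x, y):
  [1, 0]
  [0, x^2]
The metric is diagonal, so g^{ij} is diagonal with entries 1/g_{ii}: diag(1, 1/(x^2)).
g^{ij}:
  [1, 0]
  [0, 1/x^2]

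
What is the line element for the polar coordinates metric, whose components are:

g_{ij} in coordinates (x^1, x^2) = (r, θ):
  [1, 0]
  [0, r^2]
ds^2 = g_{ij} dx^i dx^j; only the non-zero components contribute.
ds^2 = dr^2 + r^2 dθ^2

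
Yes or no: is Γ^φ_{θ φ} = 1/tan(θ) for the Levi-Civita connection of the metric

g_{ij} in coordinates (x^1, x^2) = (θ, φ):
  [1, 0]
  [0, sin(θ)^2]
Γ^φ_{θ φ} = (1/2) g^{φφ} (∂_θ g_{φφ} + ∂_φ g_{φθ} - ∂_φ g_{θφ}) = (1/2)(1/sin(θ)^2)((sin(2*θ)) + (0) - (0)) = 1/tan(θ)
This equals the proposed value 1/tan(θ).
Yes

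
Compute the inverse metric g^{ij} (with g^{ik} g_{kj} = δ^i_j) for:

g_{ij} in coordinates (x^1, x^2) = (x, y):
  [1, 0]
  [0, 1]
The metric is diagonal, so g^{ij} is diagonal with entries 1/g_{ii}: diag(1, 1).
g^{ij}:
  [1, 0]
  [0, 1]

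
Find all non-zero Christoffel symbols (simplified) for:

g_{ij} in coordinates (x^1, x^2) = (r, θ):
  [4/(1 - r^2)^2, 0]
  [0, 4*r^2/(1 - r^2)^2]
Using Γ^k_{ij} = (1/2) g^{km} (∂_i g_{mj} + ∂_j g_{mi} - ∂_m g_{ij}); the metric is diagonal, so only the m = k term contributes.
Non-zero symbols (using the symmetry Γ^k_{ij} = Γ^k_{ji}):
Γ^r_{r r} = (1/2) g^{rr} (∂_r g_{rr} + ∂_r g_{rr} - ∂_r g_{rr}) = (1/2)((1 - r^2)^2/4)((16*r/(1 - r^2)^3) + (16*r/(1 - r^2)^3) - (16*r/(1 - r^2)^3)) = 2*r/(1 - r^2)
Γ^r_{θ θ} = (1/2) g^{rr} (∂_θ g_{rθ} + ∂_θ g_{rθ} - ∂_r g_{θθ}) = (1/2)((1 - r^2)^2/4)((0) + (0) - (-8*(r^3 + r)/(r^2 - 1)^3)) = (r^3 + r)/(r^2 - 1)
Γ^θ_{r θ} = (1/2) g^{θθ} (∂_r g_{θθ} + ∂_θ g_{θr} - ∂_θ g_{rθ}) = (1/2)((1 - r^2)^2/(4*r^2))((-8*(r^3 + r)/(r^2 - 1)^3) + (0) - (0)) = (-r^2 - 1)/(r^3 - r)
All other Christoffel symbols are zero.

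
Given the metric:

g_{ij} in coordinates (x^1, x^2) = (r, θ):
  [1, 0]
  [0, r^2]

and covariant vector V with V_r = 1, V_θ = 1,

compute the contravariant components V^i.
Inverse metric (diagonal): g^{rr} = 1, g^{θθ} = 1/r^2
V^i = g^{ij} V_j:
V^r = (1)(1) + (0)(1) = 1
V^θ = (0)(1) + (1/r^2)(1) = 1/r^2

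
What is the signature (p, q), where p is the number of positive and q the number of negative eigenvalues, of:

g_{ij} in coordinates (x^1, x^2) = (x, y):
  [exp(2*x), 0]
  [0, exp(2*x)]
The metric is diagonal, so its eigenvalues are the diagonal entries: exp(2*x), exp(2*x) (at a generic point, where coordinate-dependent entries are positive).
2 positive, 0 negative.
(2, 0) - Riemannian (positive definite)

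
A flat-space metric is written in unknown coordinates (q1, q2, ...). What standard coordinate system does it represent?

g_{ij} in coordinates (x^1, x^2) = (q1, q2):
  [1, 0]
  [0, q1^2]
The line element ds^2 = dq1^2 + q1^2 dq2^2 is dr^2 + r^2 dθ^2 with q1 = r, q2 = θ.
polar coordinates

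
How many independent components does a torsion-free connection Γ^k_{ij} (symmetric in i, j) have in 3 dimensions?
Γ^k_{ij} has n choices for the upper index and n(n+1)/2 independent symmetric lower index pairs.
Total = 3 × 3×4/2 = 3 × 6 = 18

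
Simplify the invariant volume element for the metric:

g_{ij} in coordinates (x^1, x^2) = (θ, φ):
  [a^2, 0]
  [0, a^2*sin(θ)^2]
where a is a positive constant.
det(g) = a^4*sin(θ)^2
√|det(g)| = a^2*sin(θ) (taking 0 < θ < π so that |sin(θ)| = sin(θ))
Volume element: dV = a^2*sin(θ) dθ dφ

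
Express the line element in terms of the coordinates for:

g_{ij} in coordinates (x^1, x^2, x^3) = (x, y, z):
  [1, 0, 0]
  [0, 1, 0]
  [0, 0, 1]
ds^2 = g_{ij} dx^i dx^j; only the non-zero components contribute.
ds^2 = dx^2 + dy^2 + dz^2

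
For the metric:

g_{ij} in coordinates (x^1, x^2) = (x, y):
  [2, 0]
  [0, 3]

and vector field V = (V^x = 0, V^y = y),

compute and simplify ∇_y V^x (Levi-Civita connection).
All Christoffel symbols are zero.
∇_y V^x = ∂_y V^x + Γ^x_{y j} V^j
  = (0) + (0)(0) + (0)(y)
  = 0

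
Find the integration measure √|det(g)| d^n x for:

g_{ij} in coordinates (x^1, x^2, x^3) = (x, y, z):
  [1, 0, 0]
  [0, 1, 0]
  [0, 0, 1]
det(g) = 1
√|det(g)| = 1
Volume element: dV = 1 dx dy dz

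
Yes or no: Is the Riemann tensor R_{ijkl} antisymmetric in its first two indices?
R_{ijkl} = -R_{jikl} (follows from metric compatibility).
Yes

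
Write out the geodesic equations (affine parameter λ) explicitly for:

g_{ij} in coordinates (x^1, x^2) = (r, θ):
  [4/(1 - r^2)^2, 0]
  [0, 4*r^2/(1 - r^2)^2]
Geodesic equation: d^2x^k/dλ^2 + Γ^k_{ij} (dx^i/dλ)(dx^j/dλ) = 0.
Non-zero Christoffel symbols:
Γ^r_{r r} = 2*r/(1 - r^2)
Γ^r_{θ θ} = (r^3 + r)/(r^2 - 1)
Γ^θ_{r θ} = (-r^2 - 1)/(r^3 - r)
Substituting (the symmetric pair Γ^k_{ij}, Γ^k_{ji} combines into a factor 2):
d^2r/dλ^2 + (2*r/(1 - r^2)) (dr/dλ)^2 + ((r^3 + r)/(r^2 - 1)) (dθ/dλ)^2 = 0
d^2θ/dλ^2 + ((-2*r^2 - 2)/(r^3 - r)) (dr/dλ)(dθ/dλ) = 0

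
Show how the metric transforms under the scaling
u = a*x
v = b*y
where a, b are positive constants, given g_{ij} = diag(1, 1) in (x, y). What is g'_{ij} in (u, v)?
Invert the transformation: x = u/a, y = v/b
g'_{ij} = (∂x^k/∂x'^i)(∂x^l/∂x'^j) g_{kl}; with g_{kl} = δ_{kl} this is Σ_k (∂x^k/∂x'^i)(∂x^k/∂x'^j).
Jacobian: ∂x/∂u = 1/a, ∂x/∂v = 0, ∂y/∂u = 0, ∂y/∂v = 1/b
g'_{uu} = (1/a)(1/a) + (0)(0) = 1/a^2
g'_{uv} = (1/a)(0) + (0)(1/b) = 0
g'_{vv} = (0)(0) + (1/b)(1/b) = 1/b^2
g'_{ij} = diag(1/a^2, 1/b^2)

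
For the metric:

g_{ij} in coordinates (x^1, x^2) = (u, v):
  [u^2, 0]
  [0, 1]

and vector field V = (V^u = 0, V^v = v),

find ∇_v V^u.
Non-zero Christoffel symbols:
Γ^u_{u u} = 1/u
∇_v V^u = ∂_v V^u + Γ^u_{v j} V^j
  = (0) + (0)(0) + (0)(v)
  = 0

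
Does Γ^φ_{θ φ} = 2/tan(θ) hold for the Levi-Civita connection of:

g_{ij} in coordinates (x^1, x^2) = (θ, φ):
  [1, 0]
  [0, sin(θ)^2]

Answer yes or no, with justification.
Γ^φ_{θ φ} = (1/2) g^{φφ} (∂_θ g_{φφ} + ∂_φ g_{φθ} - ∂_φ g_{θφ}) = (1/2)(1/sin(θ)^2)((sin(2*θ)) + (0) - (0)) = 1/tan(θ)
This differs from the proposed value 2/tan(θ).
No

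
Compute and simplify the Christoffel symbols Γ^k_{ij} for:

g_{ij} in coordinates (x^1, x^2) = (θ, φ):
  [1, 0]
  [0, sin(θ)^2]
Using Γ^k_{ij} = (1/2) g^{km} (∂_i g_{mj} + ∂_j g_{mi} - ∂_m g_{ij}); the metric is diagonal, so only the m = k term contributes.
Non-zero symbols (using the symmetry Γ^k_{ij} = Γ^k_{ji}):
Γ^θ_{φ φ} = (1/2) g^{θθ} (∂_φ g_{θφ} + ∂_φ g_{θφ} - ∂_θ g_{φφ}) = (1/2)(1)((0) + (0) - (sin(2*θ))) = -sin(2*θ)/2
Γ^φ_{θ φ} = (1/2) g^{φφ} (∂_θ g_{φφ} + ∂_φ g_{φθ} - ∂_φ g_{θφ}) = (1/2)(1/sin(θ)^2)((sin(2*θ)) + (0) - (0)) = 1/tan(θ)
All other Christoffel symbols are zero.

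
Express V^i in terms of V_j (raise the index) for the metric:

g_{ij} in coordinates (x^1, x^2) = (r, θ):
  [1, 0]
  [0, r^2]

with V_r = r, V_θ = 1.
Inverse metric (diagonal): g^{rr} = 1, g^{θθ} = 1/r^2
V^i = g^{ij} V_j:
V^r = (1)(r) + (0)(1) = r
V^θ = (0)(r) + (1/r^2)(1) = 1/r^2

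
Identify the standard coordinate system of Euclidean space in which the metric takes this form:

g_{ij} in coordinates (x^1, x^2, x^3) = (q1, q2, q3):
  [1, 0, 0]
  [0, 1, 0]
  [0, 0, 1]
All components are constant and the metric is the identity, i.e. orthonormal rectilinear coordinates.
Cartesian (3D) coordinates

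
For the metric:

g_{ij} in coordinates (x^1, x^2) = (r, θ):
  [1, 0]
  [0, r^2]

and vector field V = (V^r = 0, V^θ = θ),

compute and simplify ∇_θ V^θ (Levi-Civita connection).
Non-zero Christoffel symbols:
Γ^r_{θ θ} = -r
Γ^θ_{r θ} = 1/r
∇_θ V^θ = ∂_θ V^θ + Γ^θ_{θ j} V^j
  = (1) + (1/r)(0) + (0)(θ)
  = 1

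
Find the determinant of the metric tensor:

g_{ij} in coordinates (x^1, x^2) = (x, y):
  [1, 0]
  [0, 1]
For a 2×2 metric: det(g) = g_{11}·g_{22} - g_{12}·g_{21}
= (1)·(1) - (0)·(0)
= 1 - 0
det(g) = 1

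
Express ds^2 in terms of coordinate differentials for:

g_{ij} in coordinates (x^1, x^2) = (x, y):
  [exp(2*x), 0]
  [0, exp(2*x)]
ds^2 = g_{ij} dx^i dx^j; only the non-zero components contribute.
ds^2 = exp(2*x) dx^2 + exp(2*x) dy^2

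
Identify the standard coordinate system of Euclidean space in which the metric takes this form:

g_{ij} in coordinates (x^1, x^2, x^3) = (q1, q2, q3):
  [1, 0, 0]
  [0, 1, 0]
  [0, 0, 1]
All components are constant and the metric is the identity, i.e. orthonormal rectilinear coordinates.
Cartesian (3D) coordinates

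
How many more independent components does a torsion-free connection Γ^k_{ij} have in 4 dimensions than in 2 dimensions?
Independent components in n dimensions: n × n(n+1)/2 = n^2(n+1)/2.
4D: 4 × 10 = 40
2D: 2 × 3 = 6
Difference = 40 - 6 = 34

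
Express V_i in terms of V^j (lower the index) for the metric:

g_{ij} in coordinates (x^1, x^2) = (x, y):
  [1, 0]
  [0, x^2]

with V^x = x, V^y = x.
V_i = g_{ij} V^j:
V_x = (1)(x) + (0)(x) = x
V_y = (0)(x) + (x^2)(x) = x^3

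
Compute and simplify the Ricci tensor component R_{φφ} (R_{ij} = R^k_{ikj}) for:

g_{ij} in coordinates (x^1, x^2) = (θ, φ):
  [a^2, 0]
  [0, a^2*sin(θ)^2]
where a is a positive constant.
Non-zero Christoffel symbols (Γ^k_{ij} = Γ^k_{ji}):
Γ^θ_{φ φ} = -sin(2*θ)/2
Γ^φ_{θ φ} = 1/tan(θ)
R^θ_{φ θ φ} = ∂_θ Γ^θ_{φ φ} - ∂_φ Γ^θ_{φ θ} + Γ^θ_{θ m} Γ^m_{φ φ} - Γ^θ_{φ m} Γ^m_{φ θ}
  = (-cos(2*θ)) - (0) + (0) - (-cos(θ)^2) = sin(θ)^2
R^φ_{φ φ φ} = 0 (a repeated index in an antisymmetric pair)
R_{φφ} = R^θ_{φ θ φ} + R^φ_{φ φ φ} = (sin(θ)^2) + (0) = sin(θ)^2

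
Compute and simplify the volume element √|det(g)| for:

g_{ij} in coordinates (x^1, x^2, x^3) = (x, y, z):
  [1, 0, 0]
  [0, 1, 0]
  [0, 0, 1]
det(g) = 1
√|det(g)| = 1
Volume element: dV = 1 dx dy dz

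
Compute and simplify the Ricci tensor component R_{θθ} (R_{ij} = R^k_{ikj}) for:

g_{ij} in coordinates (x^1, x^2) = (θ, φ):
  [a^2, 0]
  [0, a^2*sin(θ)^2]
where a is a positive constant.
Non-zero Christoffel symbols (Γ^k_{ij} = Γ^k_{ji}):
Γ^θ_{φ φ} = -sin(2*θ)/2
Γ^φ_{θ φ} = 1/tan(θ)
R^θ_{θ θ θ} = 0 (a repeated index in an antisymmetric pair)
R^φ_{θ φ θ} = ∂_φ Γ^φ_{θ θ} - ∂_θ Γ^φ_{θ φ} + Γ^φ_{φ m} Γ^m_{θ θ} - Γ^φ_{θ m} Γ^m_{θ φ}
  = (0) - (-1/sin(θ)^2) + (0) - (1/tan(θ)^2) = 1
R_{θθ} = R^θ_{θ θ θ} + R^φ_{θ φ θ} = (0) + (1) = 1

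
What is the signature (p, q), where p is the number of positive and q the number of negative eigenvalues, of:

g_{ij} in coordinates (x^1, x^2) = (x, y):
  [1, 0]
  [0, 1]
The metric is diagonal, so its eigenvalues are the diagonal entries: 1, 1 (at a generic point, where coordinate-dependent entries are positive).
2 positive, 0 negative.
(2, 0) - Riemannian (positive definite)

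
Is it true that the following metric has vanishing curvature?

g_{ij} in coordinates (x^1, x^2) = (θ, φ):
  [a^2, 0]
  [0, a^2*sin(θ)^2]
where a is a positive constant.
Non-zero Christoffel symbols:
Γ^θ_{φ φ} = -sin(2*θ)/2
Γ^φ_{θ φ} = 1/tan(θ)
Ricci tensor: R_{θθ} = 1, R_{θφ} = 0, R_{φφ} = sin(θ)^2
The Ricci tensor is non-zero, so the Riemann tensor is non-zero: not flat.
No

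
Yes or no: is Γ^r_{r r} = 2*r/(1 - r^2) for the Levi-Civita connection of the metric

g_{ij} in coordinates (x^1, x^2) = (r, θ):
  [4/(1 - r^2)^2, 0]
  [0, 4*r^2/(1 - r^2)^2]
Γ^r_{r r} = (1/2) g^{rr} (∂_r g_{rr} + ∂_r g_{rr} - ∂_r g_{rr}) = (1/2)((1 - r^2)^2/4)((16*r/(1 - r^2)^3) + (16*r/(1 - r^2)^3) - (16*r/(1 - r^2)^3)) = 2*r/(1 - r^2)
This equals the proposed value 2*r/(1 - r^2).
Yes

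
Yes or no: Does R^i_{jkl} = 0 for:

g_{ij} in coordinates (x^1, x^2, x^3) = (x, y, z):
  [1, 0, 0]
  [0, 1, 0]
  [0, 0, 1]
All metric components are constant, so every Christoffel symbol vanishes and R^i_{jkl} = 0.
Yes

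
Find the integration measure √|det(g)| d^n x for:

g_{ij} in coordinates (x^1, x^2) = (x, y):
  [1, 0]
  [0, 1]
det(g) = 1
√|det(g)| = 1
Volume element: dV = 1 dx dy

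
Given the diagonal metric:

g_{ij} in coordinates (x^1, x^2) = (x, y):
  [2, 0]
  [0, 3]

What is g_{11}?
With x^1 = x, x^2 = y, g_{11} = g_{xx} is the row-1, column-1 entry of the matrix.
g_{11} = 2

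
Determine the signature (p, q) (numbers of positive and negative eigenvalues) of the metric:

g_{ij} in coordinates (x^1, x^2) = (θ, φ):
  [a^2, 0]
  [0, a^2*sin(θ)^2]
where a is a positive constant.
The metric is diagonal, so its eigenvalues are the diagonal entries: a^2, a^2*sin(θ)^2 (at a generic point, where coordinate-dependent entries are positive).
2 positive, 0 negative.
(2, 0) - Riemannian (positive definite)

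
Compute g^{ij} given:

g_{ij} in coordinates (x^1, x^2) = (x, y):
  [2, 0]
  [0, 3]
The metric is diagonal, so g^{ij} is diagonal with entries 1/g_{ii}: diag(1/2, 1/3).
g^{ij}:
  [1/2, 0]
  [0, 1/3]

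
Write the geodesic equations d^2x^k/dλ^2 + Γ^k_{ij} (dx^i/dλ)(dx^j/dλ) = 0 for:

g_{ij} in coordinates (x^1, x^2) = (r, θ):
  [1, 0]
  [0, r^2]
Geodesic equation: d^2x^k/dλ^2 + Γ^k_{ij} (dx^i/dλ)(dx^j/dλ) = 0.
Non-zero Christoffel symbols:
Γ^r_{θ θ} = -r
Γ^θ_{r θ} = 1/r
Substituting (the symmetric pair Γ^k_{ij}, Γ^k_{ji} combines into a factor 2):
d^2r/dλ^2 - r (dθ/dλ)^2 = 0
d^2θ/dλ^2 + (2/r) (dr/dλ)(dθ/dλ) = 0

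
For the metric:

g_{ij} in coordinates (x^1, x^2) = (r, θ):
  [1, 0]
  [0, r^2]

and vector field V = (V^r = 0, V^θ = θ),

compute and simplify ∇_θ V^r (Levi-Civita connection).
Non-zero Christoffel symbols:
Γ^r_{θ θ} = -r
Γ^θ_{r θ} = 1/r
∇_θ V^r = ∂_θ V^r + Γ^r_{θ j} V^j
  = (0) + (0)(0) + (-r)(θ)
  = -r*θ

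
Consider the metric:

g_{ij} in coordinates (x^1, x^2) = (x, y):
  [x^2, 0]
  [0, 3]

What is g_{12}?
With x^1 = x, x^2 = y, g_{12} = g_{xy} is the row-1, column-2 entry of the matrix.
g_{12} = 0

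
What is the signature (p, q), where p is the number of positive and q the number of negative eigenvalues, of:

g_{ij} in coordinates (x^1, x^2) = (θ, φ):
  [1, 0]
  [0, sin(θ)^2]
The metric is diagonal, so its eigenvalues are the diagonal entries: 1, sin(θ)^2 (at a generic point, where coordinate-dependent entries are positive).
2 positive, 0 negative.
(2, 0) - Riemannian (positive definite)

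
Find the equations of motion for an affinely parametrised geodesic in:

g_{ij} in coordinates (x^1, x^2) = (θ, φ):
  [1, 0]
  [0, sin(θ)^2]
Geodesic equation: d^2x^k/dλ^2 + Γ^k_{ij} (dx^i/dλ)(dx^j/dλ) = 0.
Non-zero Christoffel symbols:
Γ^θ_{φ φ} = -sin(2*θ)/2
Γ^φ_{θ φ} = 1/tan(θ)
Substituting (the symmetric pair Γ^k_{ij}, Γ^k_{ji} combines into a factor 2):
d^2θ/dλ^2 - (sin(2*θ)/2) (dφ/dλ)^2 = 0
d^2φ/dλ^2 + (2/tan(θ)) (dθ/dλ)(dφ/dλ) = 0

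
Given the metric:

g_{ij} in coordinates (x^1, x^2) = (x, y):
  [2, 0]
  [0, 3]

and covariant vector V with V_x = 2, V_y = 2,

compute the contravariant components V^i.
Inverse metric (diagonal): g^{xx} = 1/2, g^{yy} = 1/3
V^i = g^{ij} V_j:
V^x = (1/2)(2) + (0)(2) = 1
V^y = (0)(2) + (1/3)(2) = 2/3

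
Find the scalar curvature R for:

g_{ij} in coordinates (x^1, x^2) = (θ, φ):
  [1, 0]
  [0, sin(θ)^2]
Non-zero Christoffel symbols (Γ^k_{ij} = Γ^k_{ji}):
Γ^θ_{φ φ} = -sin(2*θ)/2
Γ^φ_{θ φ} = 1/tan(θ)
Ricci tensor (R_{ij} = R^k_{ikj}): R_{θθ} = 1, R_{θφ} = 0, R_{φφ} = sin(θ)^2
Inverse metric: g^{θθ} = 1, g^{φφ} = 1/sin(θ)^2
R = g^{ij} R_{ij} = (1)(1) + (1/sin(θ)^2)(sin(θ)^2) = 2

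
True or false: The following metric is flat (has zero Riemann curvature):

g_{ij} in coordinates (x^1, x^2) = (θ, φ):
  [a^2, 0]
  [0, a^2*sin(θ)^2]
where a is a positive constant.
Non-zero Christoffel symbols:
Γ^θ_{φ φ} = -sin(2*θ)/2
Γ^φ_{θ φ} = 1/tan(θ)
Ricci tensor: R_{θθ} = 1, R_{θφ} = 0, R_{φφ} = sin(θ)^2
The Ricci tensor is non-zero, so the Riemann tensor is non-zero: not flat.
False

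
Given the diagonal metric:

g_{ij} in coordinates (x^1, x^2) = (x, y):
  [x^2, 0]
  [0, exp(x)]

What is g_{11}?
With x^1 = x, x^2 = y, g_{11} = g_{xx} is the row-1, column-1 entry of the matrix.
g_{11} = x^2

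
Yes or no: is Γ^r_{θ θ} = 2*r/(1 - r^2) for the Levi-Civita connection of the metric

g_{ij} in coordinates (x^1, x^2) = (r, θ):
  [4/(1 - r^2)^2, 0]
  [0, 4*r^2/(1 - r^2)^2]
Γ^r_{θ θ} = (1/2) g^{rr} (∂_θ g_{rθ} + ∂_θ g_{rθ} - ∂_r g_{θθ}) = (1/2)((1 - r^2)^2/4)((0) + (0) - (-8*(r^3 + r)/(r^2 - 1)^3)) = (r^3 + r)/(r^2 - 1)
This differs from the proposed value 2*r/(1 - r^2).
No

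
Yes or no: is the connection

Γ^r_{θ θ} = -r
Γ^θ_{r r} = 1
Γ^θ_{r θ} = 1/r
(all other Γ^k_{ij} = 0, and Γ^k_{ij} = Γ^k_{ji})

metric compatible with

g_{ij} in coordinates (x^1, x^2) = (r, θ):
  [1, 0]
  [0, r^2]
Using ∇_k g_{ij} = ∂_k g_{ij} - Γ^m_{ki} g_{mj} - Γ^m_{kj} g_{im}:
∇_r g_{rθ} = (0) - (r^2) - (0) = -r^2 ≠ 0
So the connection is not metric compatible (it is not the Levi-Civita connection).
No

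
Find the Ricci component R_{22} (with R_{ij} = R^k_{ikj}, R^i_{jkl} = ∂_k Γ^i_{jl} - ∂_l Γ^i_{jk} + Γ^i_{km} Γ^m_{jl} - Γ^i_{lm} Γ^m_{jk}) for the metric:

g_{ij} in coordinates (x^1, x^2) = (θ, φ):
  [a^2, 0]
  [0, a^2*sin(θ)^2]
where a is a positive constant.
Non-zero Christoffel symbols (Γ^k_{ij} = Γ^k_{ji}):
Γ^θ_{φ φ} = -sin(2*θ)/2
Γ^φ_{θ φ} = 1/tan(θ)
R^θ_{φ θ φ} = ∂_θ Γ^θ_{φ φ} - ∂_φ Γ^θ_{φ θ} + Γ^θ_{θ m} Γ^m_{φ φ} - Γ^θ_{φ m} Γ^m_{φ θ}
  = (-cos(2*θ)) - (0) + (0) - (-cos(θ)^2) = sin(θ)^2
R^φ_{φ φ φ} = 0 (a repeated index in an antisymmetric pair)
R_{φφ} = R^θ_{φ θ φ} + R^φ_{φ φ φ} = (sin(θ)^2) + (0) = sin(θ)^2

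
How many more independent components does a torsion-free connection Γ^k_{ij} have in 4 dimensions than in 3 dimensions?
Independent components in n dimensions: n × n(n+1)/2 = n^2(n+1)/2.
4D: 4 × 10 = 40
3D: 3 × 6 = 18
Difference = 40 - 18 = 22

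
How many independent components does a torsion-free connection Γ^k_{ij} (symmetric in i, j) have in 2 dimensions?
Γ^k_{ij} has n choices for the upper index and n(n+1)/2 independent symmetric lower index pairs.
Total = 2 × 2×3/2 = 2 × 3 = 6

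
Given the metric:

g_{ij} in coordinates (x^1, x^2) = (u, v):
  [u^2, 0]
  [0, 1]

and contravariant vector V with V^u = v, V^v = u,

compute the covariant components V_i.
V_i = g_{ij} V^j:
V_u = (u^2)(v) + (0)(u) = u^2*v
V_v = (0)(v) + (1)(u) = u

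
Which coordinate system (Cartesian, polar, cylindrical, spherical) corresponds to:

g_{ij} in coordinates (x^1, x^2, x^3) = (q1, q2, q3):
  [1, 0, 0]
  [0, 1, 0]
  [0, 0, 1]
All components are constant and the metric is the identity, i.e. orthonormal rectilinear coordinates.
Cartesian (3D) coordinates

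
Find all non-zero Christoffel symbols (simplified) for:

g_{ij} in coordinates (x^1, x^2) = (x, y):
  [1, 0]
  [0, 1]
Using Γ^k_{ij} = (1/2) g^{km} (∂_i g_{mj} + ∂_j g_{mi} - ∂_m g_{ij}); the metric is diagonal, so only the m = k term contributes.
Every metric component is constant, so all ∂_m g_{ij} = 0 and every Christoffel symbol vanishes.
All Christoffel symbols are zero.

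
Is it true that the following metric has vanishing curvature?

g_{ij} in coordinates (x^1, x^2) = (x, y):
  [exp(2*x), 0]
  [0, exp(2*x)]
Non-zero Christoffel symbols:
Γ^x_{x x} = 1
Γ^x_{y y} = -1
Γ^y_{x y} = 1
Ricci tensor: R_{xx} = 0, R_{xy} = 0, R_{yy} = 0
All R_{ij} vanish; in 2 dimensions the Riemann tensor is fully determined by the Ricci tensor, so R^i_{jkl} = 0: the metric is flat (curvilinear coordinates on flat space).
Yes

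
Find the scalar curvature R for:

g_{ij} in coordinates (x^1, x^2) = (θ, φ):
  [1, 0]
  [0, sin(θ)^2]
Non-zero Christoffel symbols (Γ^k_{ij} = Γ^k_{ji}):
Γ^θ_{φ φ} = -sin(2*θ)/2
Γ^φ_{θ φ} = 1/tan(θ)
Ricci tensor (R_{ij} = R^k_{ikj}): R_{θθ} = 1, R_{θφ} = 0, R_{φφ} = sin(θ)^2
Inverse metric: g^{θθ} = 1, g^{φφ} = 1/sin(θ)^2
R = g^{ij} R_{ij} = (1)(1) + (1/sin(θ)^2)(sin(θ)^2) = 2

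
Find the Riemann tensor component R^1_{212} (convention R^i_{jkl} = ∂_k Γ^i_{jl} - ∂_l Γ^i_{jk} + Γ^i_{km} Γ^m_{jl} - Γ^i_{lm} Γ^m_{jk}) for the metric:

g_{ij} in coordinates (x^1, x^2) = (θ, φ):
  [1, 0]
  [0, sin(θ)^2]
Non-zero Christoffel symbols (Γ^k_{ij} = Γ^k_{ji}):
Γ^θ_{φ φ} = -sin(2*θ)/2
Γ^φ_{θ φ} = 1/tan(θ)
R^θ_{φ θ φ} = ∂_θ Γ^θ_{φ φ} - ∂_φ Γ^θ_{φ θ} + Γ^θ_{θ m} Γ^m_{φ φ} - Γ^θ_{φ m} Γ^m_{φ θ}
  = (-cos(2*θ)) - (0) + (0) - (-cos(θ)^2) = sin(θ)^2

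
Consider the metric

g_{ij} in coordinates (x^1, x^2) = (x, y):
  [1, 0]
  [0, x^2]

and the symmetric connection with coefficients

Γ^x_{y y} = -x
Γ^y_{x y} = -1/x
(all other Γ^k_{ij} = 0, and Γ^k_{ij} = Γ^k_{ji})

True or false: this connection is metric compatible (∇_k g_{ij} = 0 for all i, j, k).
Using ∇_k g_{ij} = ∂_k g_{ij} - Γ^m_{ki} g_{mj} - Γ^m_{kj} g_{im}:
∇_y g_{xy} = (0) - (-x) - (-x) = 2*x ≠ 0
So the connection is not metric compatible (it is not the Levi-Civita connection).
False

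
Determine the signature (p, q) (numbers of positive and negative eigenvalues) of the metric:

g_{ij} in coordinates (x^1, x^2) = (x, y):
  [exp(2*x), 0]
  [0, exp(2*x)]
The metric is diagonal, so its eigenvalues are the diagonal entries: exp(2*x), exp(2*x) (at a generic point, where coordinate-dependent entries are positive).
2 positive, 0 negative.
(2, 0) - Riemannian (positive definite)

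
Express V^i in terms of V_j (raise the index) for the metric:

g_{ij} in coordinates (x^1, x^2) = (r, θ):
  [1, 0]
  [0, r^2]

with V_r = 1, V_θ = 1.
Inverse metric (diagonal): g^{rr} = 1, g^{θθ} = 1/r^2
V^i = g^{ij} V_j:
V^r = (1)(1) + (0)(1) = 1
V^θ = (0)(1) + (1/r^2)(1) = 1/r^2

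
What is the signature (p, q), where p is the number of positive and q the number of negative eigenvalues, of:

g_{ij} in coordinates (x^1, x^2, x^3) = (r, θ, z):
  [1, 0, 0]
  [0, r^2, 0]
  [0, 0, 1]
The metric is diagonal, so its eigenvalues are the diagonal entries: 1, r^2, 1 (at a generic point, where coordinate-dependent entries are positive).
3 positive, 0 negative.
(3, 0) - Riemannian (positive definite)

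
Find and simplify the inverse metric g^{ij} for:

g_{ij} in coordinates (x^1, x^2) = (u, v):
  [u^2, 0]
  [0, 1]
The metric is diagonal, so g^{ij} is diagonal with entries 1/g_{ii}: diag(1/(u^2), 1).
g^{ij}:
  [1/u^2, 0]
  [0, 1]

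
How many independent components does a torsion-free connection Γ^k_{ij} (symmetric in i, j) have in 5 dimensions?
Γ^k_{ij} has n choices for the upper index and n(n+1)/2 independent symmetric lower index pairs.
Total = 5 × 5×6/2 = 5 × 15 = 75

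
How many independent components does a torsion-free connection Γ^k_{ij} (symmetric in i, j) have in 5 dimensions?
Γ^k_{ij} has n choices for the upper index and n(n+1)/2 independent symmetric lower index pairs.
Total = 5 × 5×6/2 = 5 × 15 = 75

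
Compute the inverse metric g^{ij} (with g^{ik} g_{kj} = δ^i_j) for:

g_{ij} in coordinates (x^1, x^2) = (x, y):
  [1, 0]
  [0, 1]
The metric is diagonal, so g^{ij} is diagonal with entries 1/g_{ii}: diag(1, 1).
g^{ij}:
  [1, 0]
  [0, 1]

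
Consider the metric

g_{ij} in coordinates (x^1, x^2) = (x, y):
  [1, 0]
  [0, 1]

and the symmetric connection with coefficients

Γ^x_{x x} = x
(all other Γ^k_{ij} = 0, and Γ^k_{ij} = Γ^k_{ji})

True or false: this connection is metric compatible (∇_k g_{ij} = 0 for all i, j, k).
Using ∇_k g_{ij} = ∂_k g_{ij} - Γ^m_{ki} g_{mj} - Γ^m_{kj} g_{im}:
∇_x g_{xx} = (0) - (x) - (x) = -2*x ≠ 0
So the connection is not metric compatible (it is not the Levi-Civita connection).
False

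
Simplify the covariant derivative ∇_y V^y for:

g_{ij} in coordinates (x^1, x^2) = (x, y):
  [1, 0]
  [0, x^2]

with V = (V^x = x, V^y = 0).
Non-zero Christoffel symbols:
Γ^x_{y y} = -x
Γ^y_{x y} = 1/x
∇_y V^y = ∂_y V^y + Γ^y_{y j} V^j
  = (0) + (1/x)(x) + (0)(0)
  = 1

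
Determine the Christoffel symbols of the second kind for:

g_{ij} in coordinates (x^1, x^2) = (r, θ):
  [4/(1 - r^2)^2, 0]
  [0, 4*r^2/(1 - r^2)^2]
Using Γ^k_{ij} = (1/2) g^{km} (∂_i g_{mj} + ∂_j g_{mi} - ∂_m g_{ij}); the metric is diagonal, so only the m = k term contributes.
Non-zero symbols (using the symmetry Γ^k_{ij} = Γ^k_{ji}):
Γ^r_{r r} = (1/2) g^{rr} (∂_r g_{rr} + ∂_r g_{rr} - ∂_r g_{rr}) = (1/2)((1 - r^2)^2/4)((16*r/(1 - r^2)^3) + (16*r/(1 - r^2)^3) - (16*r/(1 - r^2)^3)) = 2*r/(1 - r^2)
Γ^r_{θ θ} = (1/2) g^{rr} (∂_θ g_{rθ} + ∂_θ g_{rθ} - ∂_r g_{θθ}) = (1/2)((1 - r^2)^2/4)((0) + (0) - (-8*(r^3 + r)/(r^2 - 1)^3)) = (r^3 + r)/(r^2 - 1)
Γ^θ_{r θ} = (1/2) g^{θθ} (∂_r g_{θθ} + ∂_θ g_{θr} - ∂_θ g_{rθ}) = (1/2)((1 - r^2)^2/(4*r^2))((-8*(r^3 + r)/(r^2 - 1)^3) + (0) - (0)) = (-r^2 - 1)/(r^3 - r)
All other Christoffel symbols are zero.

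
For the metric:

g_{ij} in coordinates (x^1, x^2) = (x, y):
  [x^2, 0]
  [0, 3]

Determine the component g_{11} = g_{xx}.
With x^1 = x, x^2 = y, g_{11} = g_{xx} is the row-1, column-1 entry of the matrix.
g_{11} = x^2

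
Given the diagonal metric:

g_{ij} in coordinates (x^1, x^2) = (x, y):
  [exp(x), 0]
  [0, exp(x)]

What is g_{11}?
With x^1 = x, x^2 = y, g_{11} = g_{xx} is the row-1, column-1 entry of the matrix.
g_{11} = exp(x)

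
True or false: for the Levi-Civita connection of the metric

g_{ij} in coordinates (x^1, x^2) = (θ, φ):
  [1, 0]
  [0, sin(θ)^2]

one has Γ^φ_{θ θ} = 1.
Γ^φ_{θ θ} = (1/2) g^{φφ} (∂_θ g_{φθ} + ∂_θ g_{φθ} - ∂_φ g_{θθ}) = (1/2)(1/sin(θ)^2)((0) + (0) - (0)) = 0
This differs from the proposed value 1.
False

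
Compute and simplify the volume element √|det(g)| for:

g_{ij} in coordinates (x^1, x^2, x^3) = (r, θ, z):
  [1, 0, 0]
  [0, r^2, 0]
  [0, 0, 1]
det(g) = r^2
√|det(g)| = r
Volume element: dV = r dr dθ dz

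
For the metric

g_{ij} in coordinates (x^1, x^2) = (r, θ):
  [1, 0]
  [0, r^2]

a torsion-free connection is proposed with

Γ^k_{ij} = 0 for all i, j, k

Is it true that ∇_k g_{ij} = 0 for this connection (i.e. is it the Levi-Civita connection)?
Using ∇_k g_{ij} = ∂_k g_{ij} - Γ^m_{ki} g_{mj} - Γ^m_{kj} g_{im}:
∇_r g_{θθ} = (2*r) - (0) - (0) = 2*r ≠ 0
So the connection is not metric compatible (it is not the Levi-Civita connection).
No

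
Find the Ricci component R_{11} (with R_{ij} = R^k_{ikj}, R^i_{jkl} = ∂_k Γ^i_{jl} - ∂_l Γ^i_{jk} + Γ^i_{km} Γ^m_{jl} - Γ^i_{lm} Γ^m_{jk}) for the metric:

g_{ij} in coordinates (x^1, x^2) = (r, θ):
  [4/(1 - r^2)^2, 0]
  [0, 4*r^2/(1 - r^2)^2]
Non-zero Christoffel symbols (Γ^k_{ij} = Γ^k_{ji}):
Γ^r_{r r} = 2*r/(1 - r^2)
Γ^r_{θ θ} = (r^3 + r)/(r^2 - 1)
Γ^θ_{r θ} = (-r^2 - 1)/(r^3 - r)
R^r_{r r r} = 0 (a repeated index in an antisymmetric pair)
R^θ_{r θ r} = ∂_θ Γ^θ_{r r} - ∂_r Γ^θ_{r θ} + Γ^θ_{θ m} Γ^m_{r r} - Γ^θ_{r m} Γ^m_{r θ}
  = (0) - ((r^4 + 4*r^2 - 1)/(r^3 - r)^2) + (2*(r^2 + 1)/(r^2 - 1)^2) - ((r^2 + 1)^2/(r^3 - r)^2) = -4/(r^2 - 1)^2
R_{rr} = R^r_{r r r} + R^θ_{r θ r} = (0) + (-4/(r^2 - 1)^2) = -4/(r^2 - 1)^2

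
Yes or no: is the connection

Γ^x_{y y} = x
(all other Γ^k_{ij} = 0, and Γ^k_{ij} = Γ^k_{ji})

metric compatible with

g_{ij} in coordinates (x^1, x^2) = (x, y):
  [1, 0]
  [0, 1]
Using ∇_k g_{ij} = ∂_k g_{ij} - Γ^m_{ki} g_{mj} - Γ^m_{kj} g_{im}:
∇_y g_{xy} = (0) - (0) - (x) = -x ≠ 0
So the connection is not metric compatible (it is not the Levi-Civita connection).
No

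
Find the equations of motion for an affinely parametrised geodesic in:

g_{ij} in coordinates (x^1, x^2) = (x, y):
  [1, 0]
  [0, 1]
Geodesic equation: d^2x^k/dλ^2 + Γ^k_{ij} (dx^i/dλ)(dx^j/dλ) = 0.
All Christoffel symbols vanish, so the geodesics are straight lines:
d^2x/dλ^2 = 0
d^2y/dλ^2 = 0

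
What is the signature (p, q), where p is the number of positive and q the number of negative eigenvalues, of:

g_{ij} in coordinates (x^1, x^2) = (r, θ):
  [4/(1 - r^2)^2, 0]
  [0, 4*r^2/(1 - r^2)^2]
The metric is diagonal, so its eigenvalues are the diagonal entries: 4/(1 - r^2)^2, 4*r^2/(1 - r^2)^2 (at a generic point, where coordinate-dependent entries are positive).
2 positive, 0 negative.
(2, 0) - Riemannian (positive definite)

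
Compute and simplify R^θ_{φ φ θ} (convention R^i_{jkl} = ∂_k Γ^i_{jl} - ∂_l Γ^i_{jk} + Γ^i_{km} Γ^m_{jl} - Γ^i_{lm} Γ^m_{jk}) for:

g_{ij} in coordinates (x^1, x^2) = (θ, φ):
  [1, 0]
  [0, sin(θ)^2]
Non-zero Christoffel symbols (Γ^k_{ij} = Γ^k_{ji}):
Γ^θ_{φ φ} = -sin(2*θ)/2
Γ^φ_{θ φ} = 1/tan(θ)
R^θ_{φ φ θ} = ∂_φ Γ^θ_{φ θ} - ∂_θ Γ^θ_{φ φ} + Γ^θ_{φ m} Γ^m_{φ θ} - Γ^θ_{θ m} Γ^m_{φ φ}
  = (0) - (-cos(2*θ)) + (-cos(θ)^2) - (0) = -sin(θ)^2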